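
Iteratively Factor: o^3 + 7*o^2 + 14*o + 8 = (o + 2)*(o^2 + 5*o + 4) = (o + 2)*(o + 4)*(o + 1)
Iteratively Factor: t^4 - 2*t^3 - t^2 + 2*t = (t - 2)*(t^3 - t) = t*(t - 2)*(t^2 - 1) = t*(t - 2)*(t + 1)*(t - 1)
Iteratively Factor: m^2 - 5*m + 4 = (m - 4)*(m - 1)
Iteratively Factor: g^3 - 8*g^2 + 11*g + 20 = (g - 5)*(g^2 - 3*g - 4) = (g - 5)*(g - 4)*(g + 1)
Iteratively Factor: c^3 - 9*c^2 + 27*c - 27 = (c - 3)*(c^2 - 6*c + 9) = (c - 3)^2*(c - 3)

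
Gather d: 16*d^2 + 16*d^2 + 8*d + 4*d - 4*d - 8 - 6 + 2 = 32*d^2 + 8*d - 12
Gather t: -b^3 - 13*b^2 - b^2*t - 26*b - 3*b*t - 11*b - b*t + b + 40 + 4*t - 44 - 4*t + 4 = -b^3 - 13*b^2 - 36*b + t*(-b^2 - 4*b)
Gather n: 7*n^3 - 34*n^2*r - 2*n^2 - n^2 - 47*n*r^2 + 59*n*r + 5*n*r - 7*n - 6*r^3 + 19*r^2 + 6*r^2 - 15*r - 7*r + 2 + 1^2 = 7*n^3 + n^2*(-34*r - 3) + n*(-47*r^2 + 64*r - 7) - 6*r^3 + 25*r^2 - 22*r + 3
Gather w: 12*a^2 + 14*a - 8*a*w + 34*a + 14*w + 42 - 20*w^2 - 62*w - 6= 12*a^2 + 48*a - 20*w^2 + w*(-8*a - 48) + 36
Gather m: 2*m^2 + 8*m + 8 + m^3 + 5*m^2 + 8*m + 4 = m^3 + 7*m^2 + 16*m + 12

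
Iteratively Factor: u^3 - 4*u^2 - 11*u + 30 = (u - 2)*(u^2 - 2*u - 15) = (u - 5)*(u - 2)*(u + 3)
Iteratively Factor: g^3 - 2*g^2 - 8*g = (g)*(g^2 - 2*g - 8) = g*(g + 2)*(g - 4)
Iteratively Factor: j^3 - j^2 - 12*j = (j)*(j^2 - j - 12) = j*(j - 4)*(j + 3)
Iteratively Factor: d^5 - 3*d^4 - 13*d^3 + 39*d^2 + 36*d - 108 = (d + 3)*(d^4 - 6*d^3 + 5*d^2 + 24*d - 36) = (d - 3)*(d + 3)*(d^3 - 3*d^2 - 4*d + 12) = (d - 3)*(d - 2)*(d + 3)*(d^2 - d - 6) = (d - 3)^2*(d - 2)*(d + 3)*(d + 2)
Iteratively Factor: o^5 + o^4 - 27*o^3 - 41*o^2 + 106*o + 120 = (o + 1)*(o^4 - 27*o^2 - 14*o + 120) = (o - 5)*(o + 1)*(o^3 + 5*o^2 - 2*o - 24) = (o - 5)*(o - 2)*(o + 1)*(o^2 + 7*o + 12) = (o - 5)*(o - 2)*(o + 1)*(o + 4)*(o + 3)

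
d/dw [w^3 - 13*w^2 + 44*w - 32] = 3*w^2 - 26*w + 44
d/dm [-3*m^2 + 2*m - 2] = 2 - 6*m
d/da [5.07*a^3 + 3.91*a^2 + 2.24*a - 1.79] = 15.21*a^2 + 7.82*a + 2.24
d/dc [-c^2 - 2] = -2*c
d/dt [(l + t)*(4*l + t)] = 5*l + 2*t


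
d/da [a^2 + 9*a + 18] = 2*a + 9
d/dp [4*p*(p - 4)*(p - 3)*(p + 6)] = 16*p^3 - 12*p^2 - 240*p + 288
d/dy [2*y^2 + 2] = 4*y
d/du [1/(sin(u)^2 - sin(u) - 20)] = (1 - 2*sin(u))*cos(u)/(sin(u) + cos(u)^2 + 19)^2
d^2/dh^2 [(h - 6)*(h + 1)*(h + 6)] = 6*h + 2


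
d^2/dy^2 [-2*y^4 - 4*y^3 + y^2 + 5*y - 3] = -24*y^2 - 24*y + 2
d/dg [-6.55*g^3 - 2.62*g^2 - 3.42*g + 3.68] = -19.65*g^2 - 5.24*g - 3.42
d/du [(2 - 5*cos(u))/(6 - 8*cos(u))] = 7*sin(u)/(2*(4*cos(u) - 3)^2)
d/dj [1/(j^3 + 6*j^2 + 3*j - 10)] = 3*(-j^2 - 4*j - 1)/(j^3 + 6*j^2 + 3*j - 10)^2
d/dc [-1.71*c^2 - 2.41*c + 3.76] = -3.42*c - 2.41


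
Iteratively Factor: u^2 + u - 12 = (u + 4)*(u - 3)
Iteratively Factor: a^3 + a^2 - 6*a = (a - 2)*(a^2 + 3*a) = (a - 2)*(a + 3)*(a)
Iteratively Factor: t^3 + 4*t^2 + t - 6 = (t + 2)*(t^2 + 2*t - 3) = (t - 1)*(t + 2)*(t + 3)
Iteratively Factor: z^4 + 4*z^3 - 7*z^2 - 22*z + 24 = (z - 2)*(z^3 + 6*z^2 + 5*z - 12) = (z - 2)*(z + 3)*(z^2 + 3*z - 4) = (z - 2)*(z - 1)*(z + 3)*(z + 4)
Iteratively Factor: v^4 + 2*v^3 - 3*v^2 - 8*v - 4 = (v - 2)*(v^3 + 4*v^2 + 5*v + 2) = (v - 2)*(v + 1)*(v^2 + 3*v + 2) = (v - 2)*(v + 1)^2*(v + 2)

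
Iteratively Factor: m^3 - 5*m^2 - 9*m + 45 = (m - 5)*(m^2 - 9) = (m - 5)*(m - 3)*(m + 3)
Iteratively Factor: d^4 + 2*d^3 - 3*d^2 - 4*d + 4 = (d + 2)*(d^3 - 3*d + 2) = (d - 1)*(d + 2)*(d^2 + d - 2) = (d - 1)*(d + 2)^2*(d - 1)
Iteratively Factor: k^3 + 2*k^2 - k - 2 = (k - 1)*(k^2 + 3*k + 2) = (k - 1)*(k + 1)*(k + 2)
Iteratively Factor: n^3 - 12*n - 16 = (n + 2)*(n^2 - 2*n - 8) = (n - 4)*(n + 2)*(n + 2)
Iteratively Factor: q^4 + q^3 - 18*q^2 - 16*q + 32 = (q - 1)*(q^3 + 2*q^2 - 16*q - 32) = (q - 1)*(q + 2)*(q^2 - 16) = (q - 4)*(q - 1)*(q + 2)*(q + 4)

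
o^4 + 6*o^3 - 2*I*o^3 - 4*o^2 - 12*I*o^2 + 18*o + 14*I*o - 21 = (o + 7)*(o - 3*I)*(-I*o + 1)*(I*o - I)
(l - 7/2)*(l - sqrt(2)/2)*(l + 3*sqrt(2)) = l^3 - 7*l^2/2 + 5*sqrt(2)*l^2/2 - 35*sqrt(2)*l/4 - 3*l + 21/2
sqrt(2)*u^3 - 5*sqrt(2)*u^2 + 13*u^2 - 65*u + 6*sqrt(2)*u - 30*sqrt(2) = (u - 5)*(u + 6*sqrt(2))*(sqrt(2)*u + 1)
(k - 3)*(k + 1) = k^2 - 2*k - 3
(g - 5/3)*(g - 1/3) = g^2 - 2*g + 5/9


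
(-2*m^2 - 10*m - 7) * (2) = -4*m^2 - 20*m - 14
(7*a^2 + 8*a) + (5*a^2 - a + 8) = 12*a^2 + 7*a + 8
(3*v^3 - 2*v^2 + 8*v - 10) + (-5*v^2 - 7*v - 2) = 3*v^3 - 7*v^2 + v - 12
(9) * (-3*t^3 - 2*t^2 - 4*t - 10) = -27*t^3 - 18*t^2 - 36*t - 90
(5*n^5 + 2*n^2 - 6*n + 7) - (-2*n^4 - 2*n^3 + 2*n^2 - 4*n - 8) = 5*n^5 + 2*n^4 + 2*n^3 - 2*n + 15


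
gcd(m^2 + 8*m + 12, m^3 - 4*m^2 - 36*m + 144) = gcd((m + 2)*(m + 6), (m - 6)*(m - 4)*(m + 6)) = m + 6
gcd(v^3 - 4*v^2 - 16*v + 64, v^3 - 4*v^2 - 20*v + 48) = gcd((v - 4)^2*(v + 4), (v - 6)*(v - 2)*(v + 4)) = v + 4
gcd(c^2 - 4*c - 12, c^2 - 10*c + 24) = c - 6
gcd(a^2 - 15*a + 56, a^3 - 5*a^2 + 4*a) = 1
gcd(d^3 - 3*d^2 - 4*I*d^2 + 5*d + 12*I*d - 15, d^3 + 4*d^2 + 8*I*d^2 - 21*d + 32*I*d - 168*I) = d - 3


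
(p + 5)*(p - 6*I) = p^2 + 5*p - 6*I*p - 30*I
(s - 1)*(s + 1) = s^2 - 1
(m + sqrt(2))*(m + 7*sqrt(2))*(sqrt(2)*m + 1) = sqrt(2)*m^3 + 17*m^2 + 22*sqrt(2)*m + 14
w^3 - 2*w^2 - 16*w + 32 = (w - 4)*(w - 2)*(w + 4)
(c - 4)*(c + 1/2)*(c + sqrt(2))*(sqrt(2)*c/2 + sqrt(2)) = sqrt(2)*c^4/2 - 3*sqrt(2)*c^3/4 + c^3 - 9*sqrt(2)*c^2/2 - 3*c^2/2 - 9*c - 2*sqrt(2)*c - 4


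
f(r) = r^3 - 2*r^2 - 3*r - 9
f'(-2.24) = 21.01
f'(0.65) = -4.33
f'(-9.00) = 276.00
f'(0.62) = -4.33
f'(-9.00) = 276.00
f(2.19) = -14.66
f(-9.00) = -873.00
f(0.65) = -11.52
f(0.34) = -10.21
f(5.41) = 74.57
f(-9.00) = -873.00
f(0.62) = -11.39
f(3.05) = -8.38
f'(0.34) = -4.01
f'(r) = 3*r^2 - 4*r - 3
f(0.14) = -9.46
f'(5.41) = 63.16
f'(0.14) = -3.50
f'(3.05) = 12.71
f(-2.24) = -23.55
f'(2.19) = 2.63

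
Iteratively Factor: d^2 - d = (d)*(d - 1)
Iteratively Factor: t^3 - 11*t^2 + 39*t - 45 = (t - 5)*(t^2 - 6*t + 9) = (t - 5)*(t - 3)*(t - 3)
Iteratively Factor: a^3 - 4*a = (a)*(a^2 - 4) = a*(a - 2)*(a + 2)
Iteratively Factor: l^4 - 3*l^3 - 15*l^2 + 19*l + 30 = (l - 5)*(l^3 + 2*l^2 - 5*l - 6) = (l - 5)*(l + 3)*(l^2 - l - 2) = (l - 5)*(l - 2)*(l + 3)*(l + 1)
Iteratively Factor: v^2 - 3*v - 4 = (v - 4)*(v + 1)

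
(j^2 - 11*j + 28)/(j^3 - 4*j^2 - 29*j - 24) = (-j^2 + 11*j - 28)/(-j^3 + 4*j^2 + 29*j + 24)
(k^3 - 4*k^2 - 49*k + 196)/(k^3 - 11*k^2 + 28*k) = (k + 7)/k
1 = 1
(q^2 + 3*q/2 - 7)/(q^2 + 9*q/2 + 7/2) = (q - 2)/(q + 1)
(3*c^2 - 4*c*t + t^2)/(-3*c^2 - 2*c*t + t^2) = (-c + t)/(c + t)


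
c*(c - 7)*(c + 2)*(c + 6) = c^4 + c^3 - 44*c^2 - 84*c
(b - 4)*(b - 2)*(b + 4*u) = b^3 + 4*b^2*u - 6*b^2 - 24*b*u + 8*b + 32*u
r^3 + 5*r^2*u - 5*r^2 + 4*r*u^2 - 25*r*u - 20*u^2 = (r - 5)*(r + u)*(r + 4*u)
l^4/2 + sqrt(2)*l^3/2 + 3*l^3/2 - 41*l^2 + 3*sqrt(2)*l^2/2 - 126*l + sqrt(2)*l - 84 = (l/2 + 1/2)*(l + 2)*(l - 6*sqrt(2))*(l + 7*sqrt(2))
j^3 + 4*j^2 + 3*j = j*(j + 1)*(j + 3)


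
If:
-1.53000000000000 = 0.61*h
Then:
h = -2.51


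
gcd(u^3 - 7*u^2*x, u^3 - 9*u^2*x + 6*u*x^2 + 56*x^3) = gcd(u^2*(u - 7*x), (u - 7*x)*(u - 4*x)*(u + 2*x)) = -u + 7*x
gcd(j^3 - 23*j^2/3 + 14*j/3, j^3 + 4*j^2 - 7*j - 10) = 1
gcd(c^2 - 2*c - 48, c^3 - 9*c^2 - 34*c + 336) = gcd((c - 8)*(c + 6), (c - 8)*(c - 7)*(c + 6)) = c^2 - 2*c - 48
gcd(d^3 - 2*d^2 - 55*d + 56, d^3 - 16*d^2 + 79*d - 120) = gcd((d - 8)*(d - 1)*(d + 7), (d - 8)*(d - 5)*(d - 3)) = d - 8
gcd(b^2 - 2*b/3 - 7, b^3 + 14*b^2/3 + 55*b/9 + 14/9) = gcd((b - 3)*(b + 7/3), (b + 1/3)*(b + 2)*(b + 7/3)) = b + 7/3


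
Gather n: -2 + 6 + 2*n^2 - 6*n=2*n^2 - 6*n + 4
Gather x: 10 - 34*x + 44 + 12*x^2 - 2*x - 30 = 12*x^2 - 36*x + 24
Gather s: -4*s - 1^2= -4*s - 1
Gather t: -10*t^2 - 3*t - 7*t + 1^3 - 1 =-10*t^2 - 10*t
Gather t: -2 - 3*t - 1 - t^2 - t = -t^2 - 4*t - 3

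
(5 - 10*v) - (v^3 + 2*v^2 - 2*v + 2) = -v^3 - 2*v^2 - 8*v + 3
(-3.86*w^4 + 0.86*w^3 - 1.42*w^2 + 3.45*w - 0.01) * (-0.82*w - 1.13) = 3.1652*w^5 + 3.6566*w^4 + 0.1926*w^3 - 1.2244*w^2 - 3.8903*w + 0.0113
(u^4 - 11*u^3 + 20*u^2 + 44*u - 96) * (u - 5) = u^5 - 16*u^4 + 75*u^3 - 56*u^2 - 316*u + 480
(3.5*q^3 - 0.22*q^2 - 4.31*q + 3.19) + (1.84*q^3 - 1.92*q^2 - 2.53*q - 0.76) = 5.34*q^3 - 2.14*q^2 - 6.84*q + 2.43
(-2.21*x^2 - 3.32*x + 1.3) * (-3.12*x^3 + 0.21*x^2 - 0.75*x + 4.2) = 6.8952*x^5 + 9.8943*x^4 - 3.0957*x^3 - 6.519*x^2 - 14.919*x + 5.46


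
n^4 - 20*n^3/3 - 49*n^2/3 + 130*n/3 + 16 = (n - 8)*(n - 2)*(n + 1/3)*(n + 3)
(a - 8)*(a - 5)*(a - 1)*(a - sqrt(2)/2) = a^4 - 14*a^3 - sqrt(2)*a^3/2 + 7*sqrt(2)*a^2 + 53*a^2 - 40*a - 53*sqrt(2)*a/2 + 20*sqrt(2)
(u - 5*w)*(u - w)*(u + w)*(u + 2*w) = u^4 - 3*u^3*w - 11*u^2*w^2 + 3*u*w^3 + 10*w^4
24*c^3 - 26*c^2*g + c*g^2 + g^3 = (-4*c + g)*(-c + g)*(6*c + g)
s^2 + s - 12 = (s - 3)*(s + 4)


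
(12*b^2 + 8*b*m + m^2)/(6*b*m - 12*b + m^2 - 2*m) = (2*b + m)/(m - 2)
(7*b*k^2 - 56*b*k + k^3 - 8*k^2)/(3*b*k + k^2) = (7*b*k - 56*b + k^2 - 8*k)/(3*b + k)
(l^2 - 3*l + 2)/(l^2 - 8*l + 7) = (l - 2)/(l - 7)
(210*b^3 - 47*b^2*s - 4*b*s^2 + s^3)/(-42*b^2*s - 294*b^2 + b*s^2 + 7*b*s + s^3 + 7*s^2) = (-5*b + s)/(s + 7)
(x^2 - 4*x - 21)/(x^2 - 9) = (x - 7)/(x - 3)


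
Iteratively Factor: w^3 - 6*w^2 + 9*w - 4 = (w - 4)*(w^2 - 2*w + 1) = (w - 4)*(w - 1)*(w - 1)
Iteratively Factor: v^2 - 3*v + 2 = (v - 2)*(v - 1)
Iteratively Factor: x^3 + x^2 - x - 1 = (x - 1)*(x^2 + 2*x + 1) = (x - 1)*(x + 1)*(x + 1)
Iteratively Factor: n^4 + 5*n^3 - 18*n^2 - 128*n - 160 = (n + 4)*(n^3 + n^2 - 22*n - 40) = (n - 5)*(n + 4)*(n^2 + 6*n + 8) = (n - 5)*(n + 4)^2*(n + 2)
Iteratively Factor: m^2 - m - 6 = (m + 2)*(m - 3)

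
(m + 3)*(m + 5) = m^2 + 8*m + 15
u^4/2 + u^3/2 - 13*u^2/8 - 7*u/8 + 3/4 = (u/2 + 1/2)*(u - 3/2)*(u - 1/2)*(u + 2)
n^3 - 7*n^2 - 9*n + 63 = (n - 7)*(n - 3)*(n + 3)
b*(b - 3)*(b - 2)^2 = b^4 - 7*b^3 + 16*b^2 - 12*b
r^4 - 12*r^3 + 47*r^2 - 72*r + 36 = (r - 6)*(r - 3)*(r - 2)*(r - 1)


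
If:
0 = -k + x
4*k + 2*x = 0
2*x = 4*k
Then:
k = 0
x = 0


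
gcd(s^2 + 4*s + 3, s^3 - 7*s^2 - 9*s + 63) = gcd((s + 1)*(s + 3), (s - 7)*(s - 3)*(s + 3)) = s + 3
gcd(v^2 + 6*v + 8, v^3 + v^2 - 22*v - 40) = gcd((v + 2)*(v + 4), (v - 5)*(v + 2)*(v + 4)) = v^2 + 6*v + 8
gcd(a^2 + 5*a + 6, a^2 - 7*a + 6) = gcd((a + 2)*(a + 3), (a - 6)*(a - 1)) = 1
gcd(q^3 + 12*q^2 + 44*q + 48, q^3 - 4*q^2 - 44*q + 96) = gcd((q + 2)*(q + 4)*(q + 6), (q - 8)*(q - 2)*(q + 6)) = q + 6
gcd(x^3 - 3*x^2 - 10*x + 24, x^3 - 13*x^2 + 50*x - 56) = x^2 - 6*x + 8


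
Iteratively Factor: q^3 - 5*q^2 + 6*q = (q - 2)*(q^2 - 3*q) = q*(q - 2)*(q - 3)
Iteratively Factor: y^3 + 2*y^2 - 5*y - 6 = (y + 3)*(y^2 - y - 2) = (y + 1)*(y + 3)*(y - 2)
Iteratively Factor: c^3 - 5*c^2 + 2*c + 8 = (c - 4)*(c^2 - c - 2) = (c - 4)*(c - 2)*(c + 1)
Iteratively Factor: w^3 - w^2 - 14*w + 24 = (w - 2)*(w^2 + w - 12) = (w - 3)*(w - 2)*(w + 4)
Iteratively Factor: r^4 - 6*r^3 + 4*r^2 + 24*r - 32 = (r + 2)*(r^3 - 8*r^2 + 20*r - 16) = (r - 2)*(r + 2)*(r^2 - 6*r + 8) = (r - 2)^2*(r + 2)*(r - 4)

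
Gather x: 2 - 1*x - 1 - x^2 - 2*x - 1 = -x^2 - 3*x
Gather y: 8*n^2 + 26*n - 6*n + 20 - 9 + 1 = 8*n^2 + 20*n + 12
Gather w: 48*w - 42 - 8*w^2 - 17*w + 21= -8*w^2 + 31*w - 21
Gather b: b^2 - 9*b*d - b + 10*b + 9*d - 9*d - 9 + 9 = b^2 + b*(9 - 9*d)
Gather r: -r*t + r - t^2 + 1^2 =r*(1 - t) - t^2 + 1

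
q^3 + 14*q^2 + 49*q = q*(q + 7)^2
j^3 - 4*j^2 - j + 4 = (j - 4)*(j - 1)*(j + 1)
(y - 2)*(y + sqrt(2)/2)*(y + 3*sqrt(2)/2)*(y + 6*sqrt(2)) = y^4 - 2*y^3 + 8*sqrt(2)*y^3 - 16*sqrt(2)*y^2 + 51*y^2/2 - 51*y + 9*sqrt(2)*y - 18*sqrt(2)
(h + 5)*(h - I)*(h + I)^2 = h^4 + 5*h^3 + I*h^3 + h^2 + 5*I*h^2 + 5*h + I*h + 5*I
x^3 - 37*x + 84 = (x - 4)*(x - 3)*(x + 7)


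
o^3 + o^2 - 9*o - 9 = (o - 3)*(o + 1)*(o + 3)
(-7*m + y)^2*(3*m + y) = 147*m^3 + 7*m^2*y - 11*m*y^2 + y^3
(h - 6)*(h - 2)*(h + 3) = h^3 - 5*h^2 - 12*h + 36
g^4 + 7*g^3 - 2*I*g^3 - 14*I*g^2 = g^2*(g + 7)*(g - 2*I)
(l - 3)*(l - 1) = l^2 - 4*l + 3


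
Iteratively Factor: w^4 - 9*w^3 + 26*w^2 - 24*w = (w)*(w^3 - 9*w^2 + 26*w - 24) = w*(w - 4)*(w^2 - 5*w + 6) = w*(w - 4)*(w - 2)*(w - 3)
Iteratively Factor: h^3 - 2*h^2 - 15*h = (h - 5)*(h^2 + 3*h) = (h - 5)*(h + 3)*(h)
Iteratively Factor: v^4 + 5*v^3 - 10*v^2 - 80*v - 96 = (v + 3)*(v^3 + 2*v^2 - 16*v - 32) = (v + 2)*(v + 3)*(v^2 - 16) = (v + 2)*(v + 3)*(v + 4)*(v - 4)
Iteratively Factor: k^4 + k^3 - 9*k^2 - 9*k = (k - 3)*(k^3 + 4*k^2 + 3*k) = (k - 3)*(k + 3)*(k^2 + k) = (k - 3)*(k + 1)*(k + 3)*(k)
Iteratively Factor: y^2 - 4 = (y + 2)*(y - 2)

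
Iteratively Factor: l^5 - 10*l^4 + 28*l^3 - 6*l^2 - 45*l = (l - 5)*(l^4 - 5*l^3 + 3*l^2 + 9*l) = (l - 5)*(l + 1)*(l^3 - 6*l^2 + 9*l) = (l - 5)*(l - 3)*(l + 1)*(l^2 - 3*l) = l*(l - 5)*(l - 3)*(l + 1)*(l - 3)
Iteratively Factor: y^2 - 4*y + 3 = (y - 3)*(y - 1)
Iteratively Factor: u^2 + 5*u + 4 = (u + 4)*(u + 1)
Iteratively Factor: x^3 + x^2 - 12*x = (x - 3)*(x^2 + 4*x) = (x - 3)*(x + 4)*(x)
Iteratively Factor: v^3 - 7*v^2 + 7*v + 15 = (v - 5)*(v^2 - 2*v - 3) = (v - 5)*(v - 3)*(v + 1)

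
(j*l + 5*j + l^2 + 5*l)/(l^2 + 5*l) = (j + l)/l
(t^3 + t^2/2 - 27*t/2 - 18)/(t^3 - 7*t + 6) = (t^2 - 5*t/2 - 6)/(t^2 - 3*t + 2)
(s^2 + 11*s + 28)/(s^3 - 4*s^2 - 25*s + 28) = (s + 7)/(s^2 - 8*s + 7)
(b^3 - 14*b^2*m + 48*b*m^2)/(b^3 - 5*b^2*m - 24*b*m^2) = (b - 6*m)/(b + 3*m)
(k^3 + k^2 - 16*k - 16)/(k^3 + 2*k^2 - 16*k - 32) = (k + 1)/(k + 2)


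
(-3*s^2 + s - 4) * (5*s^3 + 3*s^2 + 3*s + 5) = -15*s^5 - 4*s^4 - 26*s^3 - 24*s^2 - 7*s - 20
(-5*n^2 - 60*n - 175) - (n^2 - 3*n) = -6*n^2 - 57*n - 175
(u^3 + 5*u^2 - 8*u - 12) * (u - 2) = u^4 + 3*u^3 - 18*u^2 + 4*u + 24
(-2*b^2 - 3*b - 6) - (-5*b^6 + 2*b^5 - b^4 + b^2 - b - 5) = 5*b^6 - 2*b^5 + b^4 - 3*b^2 - 2*b - 1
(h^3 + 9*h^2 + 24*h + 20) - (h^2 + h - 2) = h^3 + 8*h^2 + 23*h + 22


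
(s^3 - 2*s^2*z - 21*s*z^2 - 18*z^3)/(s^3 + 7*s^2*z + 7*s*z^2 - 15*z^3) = (-s^2 + 5*s*z + 6*z^2)/(-s^2 - 4*s*z + 5*z^2)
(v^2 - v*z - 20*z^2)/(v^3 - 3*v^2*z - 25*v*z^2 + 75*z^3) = (-v - 4*z)/(-v^2 - 2*v*z + 15*z^2)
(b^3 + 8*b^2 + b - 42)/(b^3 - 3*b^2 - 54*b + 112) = (b + 3)/(b - 8)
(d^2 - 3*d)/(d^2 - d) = (d - 3)/(d - 1)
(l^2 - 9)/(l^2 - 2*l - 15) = (l - 3)/(l - 5)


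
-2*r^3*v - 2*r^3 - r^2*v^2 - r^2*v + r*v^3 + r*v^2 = (-2*r + v)*(r + v)*(r*v + r)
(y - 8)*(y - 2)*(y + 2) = y^3 - 8*y^2 - 4*y + 32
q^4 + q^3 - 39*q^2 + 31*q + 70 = (q - 5)*(q - 2)*(q + 1)*(q + 7)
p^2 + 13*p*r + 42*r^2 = (p + 6*r)*(p + 7*r)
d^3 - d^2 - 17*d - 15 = (d - 5)*(d + 1)*(d + 3)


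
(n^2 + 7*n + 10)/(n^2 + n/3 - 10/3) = 3*(n + 5)/(3*n - 5)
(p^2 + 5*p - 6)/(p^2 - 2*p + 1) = (p + 6)/(p - 1)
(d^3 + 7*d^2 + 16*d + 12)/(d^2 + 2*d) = d + 5 + 6/d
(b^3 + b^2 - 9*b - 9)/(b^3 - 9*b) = (b + 1)/b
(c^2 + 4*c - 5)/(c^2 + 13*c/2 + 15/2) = 2*(c - 1)/(2*c + 3)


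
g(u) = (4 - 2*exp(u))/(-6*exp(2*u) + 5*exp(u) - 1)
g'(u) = (4 - 2*exp(u))*(12*exp(2*u) - 5*exp(u))/(-6*exp(2*u) + 5*exp(u) - 1)^2 - 2*exp(u)/(-6*exp(2*u) + 5*exp(u) - 1)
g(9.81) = 0.00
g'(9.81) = -0.00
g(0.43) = -0.12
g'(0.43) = 0.75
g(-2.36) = -6.56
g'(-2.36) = -3.79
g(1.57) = 0.05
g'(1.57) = -0.02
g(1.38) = 0.05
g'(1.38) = -0.01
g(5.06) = 0.00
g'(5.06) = -0.00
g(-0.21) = -2.67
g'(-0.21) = 13.35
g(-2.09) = -7.93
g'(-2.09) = -6.76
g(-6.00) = -4.05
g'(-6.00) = -0.05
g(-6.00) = -4.05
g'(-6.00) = -0.05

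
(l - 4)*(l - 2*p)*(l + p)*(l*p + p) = l^4*p - l^3*p^2 - 3*l^3*p - 2*l^2*p^3 + 3*l^2*p^2 - 4*l^2*p + 6*l*p^3 + 4*l*p^2 + 8*p^3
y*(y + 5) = y^2 + 5*y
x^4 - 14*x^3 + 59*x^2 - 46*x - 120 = (x - 6)*(x - 5)*(x - 4)*(x + 1)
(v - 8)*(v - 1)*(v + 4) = v^3 - 5*v^2 - 28*v + 32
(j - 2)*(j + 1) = j^2 - j - 2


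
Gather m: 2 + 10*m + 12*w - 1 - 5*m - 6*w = 5*m + 6*w + 1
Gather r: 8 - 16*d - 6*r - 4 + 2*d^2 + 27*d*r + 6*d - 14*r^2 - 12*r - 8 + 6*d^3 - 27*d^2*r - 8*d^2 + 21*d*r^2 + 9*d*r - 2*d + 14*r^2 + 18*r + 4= 6*d^3 - 6*d^2 + 21*d*r^2 - 12*d + r*(-27*d^2 + 36*d)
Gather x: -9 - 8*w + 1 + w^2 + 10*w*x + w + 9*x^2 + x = w^2 - 7*w + 9*x^2 + x*(10*w + 1) - 8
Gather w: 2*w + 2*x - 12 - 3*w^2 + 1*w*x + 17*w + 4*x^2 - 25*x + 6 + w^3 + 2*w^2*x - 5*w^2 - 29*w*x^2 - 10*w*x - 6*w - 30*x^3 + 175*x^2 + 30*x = w^3 + w^2*(2*x - 8) + w*(-29*x^2 - 9*x + 13) - 30*x^3 + 179*x^2 + 7*x - 6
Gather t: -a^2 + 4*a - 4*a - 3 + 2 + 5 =4 - a^2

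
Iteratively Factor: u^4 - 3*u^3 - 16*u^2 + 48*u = (u - 4)*(u^3 + u^2 - 12*u) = (u - 4)*(u + 4)*(u^2 - 3*u) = u*(u - 4)*(u + 4)*(u - 3)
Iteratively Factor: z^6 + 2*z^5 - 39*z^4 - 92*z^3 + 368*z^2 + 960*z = (z)*(z^5 + 2*z^4 - 39*z^3 - 92*z^2 + 368*z + 960) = z*(z + 4)*(z^4 - 2*z^3 - 31*z^2 + 32*z + 240) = z*(z - 4)*(z + 4)*(z^3 + 2*z^2 - 23*z - 60) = z*(z - 4)*(z + 4)^2*(z^2 - 2*z - 15) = z*(z - 4)*(z + 3)*(z + 4)^2*(z - 5)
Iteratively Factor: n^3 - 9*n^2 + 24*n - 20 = (n - 2)*(n^2 - 7*n + 10) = (n - 2)^2*(n - 5)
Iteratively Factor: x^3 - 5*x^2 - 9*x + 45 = (x - 5)*(x^2 - 9) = (x - 5)*(x - 3)*(x + 3)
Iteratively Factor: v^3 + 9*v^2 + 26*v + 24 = (v + 2)*(v^2 + 7*v + 12) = (v + 2)*(v + 3)*(v + 4)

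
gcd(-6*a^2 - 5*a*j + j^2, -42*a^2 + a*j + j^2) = 6*a - j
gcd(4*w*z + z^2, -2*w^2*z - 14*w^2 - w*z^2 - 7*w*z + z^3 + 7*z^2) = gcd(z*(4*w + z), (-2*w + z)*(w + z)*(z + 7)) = 1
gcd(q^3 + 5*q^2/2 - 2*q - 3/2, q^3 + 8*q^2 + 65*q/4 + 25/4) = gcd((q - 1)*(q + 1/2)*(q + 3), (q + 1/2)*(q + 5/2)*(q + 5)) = q + 1/2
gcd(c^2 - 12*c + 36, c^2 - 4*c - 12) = c - 6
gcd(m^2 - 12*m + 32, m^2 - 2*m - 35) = 1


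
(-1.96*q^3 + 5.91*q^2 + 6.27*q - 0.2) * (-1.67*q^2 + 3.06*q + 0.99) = 3.2732*q^5 - 15.8673*q^4 + 5.6733*q^3 + 25.3711*q^2 + 5.5953*q - 0.198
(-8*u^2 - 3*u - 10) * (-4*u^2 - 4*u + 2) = 32*u^4 + 44*u^3 + 36*u^2 + 34*u - 20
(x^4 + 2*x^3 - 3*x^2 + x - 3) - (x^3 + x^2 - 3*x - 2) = x^4 + x^3 - 4*x^2 + 4*x - 1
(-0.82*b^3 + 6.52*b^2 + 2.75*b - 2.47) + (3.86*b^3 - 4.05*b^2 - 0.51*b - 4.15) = 3.04*b^3 + 2.47*b^2 + 2.24*b - 6.62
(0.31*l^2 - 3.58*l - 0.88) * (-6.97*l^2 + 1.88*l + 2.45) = -2.1607*l^4 + 25.5354*l^3 + 0.1627*l^2 - 10.4254*l - 2.156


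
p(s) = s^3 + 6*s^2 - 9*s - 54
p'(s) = 3*s^2 + 12*s - 9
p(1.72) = -46.64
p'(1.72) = 20.52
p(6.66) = 447.60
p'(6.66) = 203.99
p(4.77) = 148.12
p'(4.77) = 116.50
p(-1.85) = -23.15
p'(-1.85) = -20.93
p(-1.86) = -22.94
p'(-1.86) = -20.94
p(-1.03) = -39.46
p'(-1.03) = -18.18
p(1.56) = -49.64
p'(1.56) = 17.02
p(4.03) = 72.63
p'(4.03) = 88.08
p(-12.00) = -810.00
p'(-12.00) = 279.00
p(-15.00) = -1944.00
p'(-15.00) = 486.00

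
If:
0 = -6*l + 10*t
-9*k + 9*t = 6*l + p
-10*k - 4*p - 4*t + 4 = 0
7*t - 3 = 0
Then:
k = -2/13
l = 5/7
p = 87/91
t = 3/7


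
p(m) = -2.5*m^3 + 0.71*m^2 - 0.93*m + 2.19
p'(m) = -7.5*m^2 + 1.42*m - 0.93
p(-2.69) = 58.49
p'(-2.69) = -59.02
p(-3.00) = 78.87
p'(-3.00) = -72.69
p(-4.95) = 327.41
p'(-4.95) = -191.73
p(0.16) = 2.05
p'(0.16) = -0.89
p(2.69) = -43.84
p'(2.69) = -51.38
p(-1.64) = 16.65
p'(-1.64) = -23.43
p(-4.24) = 209.46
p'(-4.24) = -141.78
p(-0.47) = 3.04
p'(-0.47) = -3.25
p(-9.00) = 1890.57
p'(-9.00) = -621.21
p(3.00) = -61.71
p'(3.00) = -64.17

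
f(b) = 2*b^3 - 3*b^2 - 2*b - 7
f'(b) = 6*b^2 - 6*b - 2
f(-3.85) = -157.90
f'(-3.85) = 110.04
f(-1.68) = -21.59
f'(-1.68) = 25.01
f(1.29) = -10.28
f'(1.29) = 0.24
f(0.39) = -8.12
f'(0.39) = -3.43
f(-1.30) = -13.86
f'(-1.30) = 15.94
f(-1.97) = -29.99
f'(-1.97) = 33.11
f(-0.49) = -6.98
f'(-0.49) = 2.38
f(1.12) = -10.19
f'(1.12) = -1.19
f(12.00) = 2993.00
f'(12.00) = 790.00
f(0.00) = -7.00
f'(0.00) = -2.00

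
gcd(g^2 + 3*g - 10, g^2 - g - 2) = g - 2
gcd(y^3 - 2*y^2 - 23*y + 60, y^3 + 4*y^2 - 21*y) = y - 3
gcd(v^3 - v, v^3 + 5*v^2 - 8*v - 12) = v + 1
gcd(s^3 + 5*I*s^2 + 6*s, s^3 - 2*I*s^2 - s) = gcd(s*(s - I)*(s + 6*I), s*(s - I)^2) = s^2 - I*s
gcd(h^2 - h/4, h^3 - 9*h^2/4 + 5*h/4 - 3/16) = h - 1/4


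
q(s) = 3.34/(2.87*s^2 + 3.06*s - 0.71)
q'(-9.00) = 0.00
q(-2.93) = 0.22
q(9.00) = 0.01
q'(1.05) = -0.95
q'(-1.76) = 3.01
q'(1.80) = -0.23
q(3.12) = 0.09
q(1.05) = 0.59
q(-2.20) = 0.52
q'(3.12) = -0.05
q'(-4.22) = 0.05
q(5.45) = 0.03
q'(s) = 3.34*(-5.74*s - 3.06)/(2.87*s^2 + 3.06*s - 0.71)^2 = (-19.1716*s - 10.2204)/(2.87*s^2 + 3.06*s - 0.71)^2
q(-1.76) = 1.20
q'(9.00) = -0.00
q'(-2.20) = 0.77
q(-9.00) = 0.02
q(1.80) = 0.24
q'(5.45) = -0.01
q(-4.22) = 0.09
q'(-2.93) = 0.21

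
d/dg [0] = 0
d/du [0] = 0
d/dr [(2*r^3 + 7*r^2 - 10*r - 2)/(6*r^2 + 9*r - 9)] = (4*r^4 + 12*r^3 + 23*r^2 - 34*r + 36)/(3*(4*r^4 + 12*r^3 - 3*r^2 - 18*r + 9))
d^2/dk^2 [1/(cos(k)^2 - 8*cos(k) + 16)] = 2*(-4*cos(k) - cos(2*k) + 2)/(cos(k) - 4)^4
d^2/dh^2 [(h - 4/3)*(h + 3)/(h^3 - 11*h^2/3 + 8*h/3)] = 2*(27*h^6 + 135*h^5 - 1359*h^4 + 3917*h^3 - 5220*h^2 + 3168*h - 768)/(h^3*(27*h^6 - 297*h^5 + 1305*h^4 - 2915*h^3 + 3480*h^2 - 2112*h + 512))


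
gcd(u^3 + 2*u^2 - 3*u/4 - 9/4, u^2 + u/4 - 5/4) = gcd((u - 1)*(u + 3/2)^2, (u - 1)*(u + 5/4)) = u - 1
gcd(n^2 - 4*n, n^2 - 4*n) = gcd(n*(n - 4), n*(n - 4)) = n^2 - 4*n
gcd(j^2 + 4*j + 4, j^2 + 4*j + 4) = j^2 + 4*j + 4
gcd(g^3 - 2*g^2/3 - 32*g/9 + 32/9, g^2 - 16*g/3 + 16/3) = g - 4/3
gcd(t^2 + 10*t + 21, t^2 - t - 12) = t + 3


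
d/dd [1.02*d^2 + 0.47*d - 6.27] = 2.04*d + 0.47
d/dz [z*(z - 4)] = 2*z - 4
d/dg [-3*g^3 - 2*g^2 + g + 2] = -9*g^2 - 4*g + 1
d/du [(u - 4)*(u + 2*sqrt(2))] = 2*u - 4 + 2*sqrt(2)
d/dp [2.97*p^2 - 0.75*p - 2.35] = 5.94*p - 0.75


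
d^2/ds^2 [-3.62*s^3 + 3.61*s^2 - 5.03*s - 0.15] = 7.22 - 21.72*s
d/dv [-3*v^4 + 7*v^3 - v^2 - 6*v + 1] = -12*v^3 + 21*v^2 - 2*v - 6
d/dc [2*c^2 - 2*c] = 4*c - 2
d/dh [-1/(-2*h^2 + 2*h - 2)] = (1/2 - h)/(h^2 - h + 1)^2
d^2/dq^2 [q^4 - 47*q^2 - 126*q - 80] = 12*q^2 - 94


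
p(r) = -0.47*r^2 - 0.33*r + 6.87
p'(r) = -0.94*r - 0.33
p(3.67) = -0.67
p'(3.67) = -3.78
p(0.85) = 6.25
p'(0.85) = -1.13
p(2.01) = 4.31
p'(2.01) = -2.22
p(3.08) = 1.39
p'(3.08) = -3.23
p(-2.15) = 5.41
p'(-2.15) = 1.69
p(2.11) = 4.08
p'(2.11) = -2.31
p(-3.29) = 2.87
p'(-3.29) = 2.76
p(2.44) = 3.27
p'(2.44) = -2.62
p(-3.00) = 3.63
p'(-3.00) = 2.49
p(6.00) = -12.03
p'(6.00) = -5.97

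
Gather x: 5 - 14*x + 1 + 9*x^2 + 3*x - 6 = 9*x^2 - 11*x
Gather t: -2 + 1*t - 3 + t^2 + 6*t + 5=t^2 + 7*t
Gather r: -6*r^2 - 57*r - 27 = -6*r^2 - 57*r - 27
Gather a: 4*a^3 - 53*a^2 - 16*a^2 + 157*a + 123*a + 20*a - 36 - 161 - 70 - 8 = 4*a^3 - 69*a^2 + 300*a - 275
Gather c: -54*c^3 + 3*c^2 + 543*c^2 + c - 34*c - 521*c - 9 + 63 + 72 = -54*c^3 + 546*c^2 - 554*c + 126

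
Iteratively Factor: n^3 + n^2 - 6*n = (n)*(n^2 + n - 6) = n*(n + 3)*(n - 2)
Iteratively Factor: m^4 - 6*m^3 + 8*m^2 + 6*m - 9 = (m - 1)*(m^3 - 5*m^2 + 3*m + 9) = (m - 3)*(m - 1)*(m^2 - 2*m - 3) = (m - 3)*(m - 1)*(m + 1)*(m - 3)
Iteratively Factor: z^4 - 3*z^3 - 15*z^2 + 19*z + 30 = (z + 3)*(z^3 - 6*z^2 + 3*z + 10) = (z - 2)*(z + 3)*(z^2 - 4*z - 5) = (z - 2)*(z + 1)*(z + 3)*(z - 5)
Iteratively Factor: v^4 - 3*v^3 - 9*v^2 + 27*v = (v)*(v^3 - 3*v^2 - 9*v + 27) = v*(v - 3)*(v^2 - 9) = v*(v - 3)^2*(v + 3)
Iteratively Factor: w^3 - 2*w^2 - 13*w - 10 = (w + 2)*(w^2 - 4*w - 5) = (w + 1)*(w + 2)*(w - 5)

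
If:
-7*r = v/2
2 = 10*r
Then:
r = 1/5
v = -14/5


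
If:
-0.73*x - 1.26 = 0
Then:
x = -1.73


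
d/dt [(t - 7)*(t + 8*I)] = 2*t - 7 + 8*I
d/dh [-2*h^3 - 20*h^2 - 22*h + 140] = -6*h^2 - 40*h - 22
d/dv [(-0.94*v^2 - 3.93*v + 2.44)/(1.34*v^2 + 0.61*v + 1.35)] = (4.6928*v^2 - 9.0772*v - 6.7939)/(1.7956*v^4 + 1.6348*v^3 + 3.9901*v^2 + 1.647*v + 1.8225)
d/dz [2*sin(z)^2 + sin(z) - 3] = (4*sin(z) + 1)*cos(z)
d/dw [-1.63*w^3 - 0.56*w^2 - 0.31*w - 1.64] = -4.89*w^2 - 1.12*w - 0.31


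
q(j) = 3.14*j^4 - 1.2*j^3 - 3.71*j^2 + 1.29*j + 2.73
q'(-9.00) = -9379.77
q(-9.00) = 21166.95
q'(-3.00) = -347.97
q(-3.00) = 252.21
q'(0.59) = -1.76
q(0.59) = 2.33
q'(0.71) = -1.30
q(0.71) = 2.14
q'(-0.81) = -1.74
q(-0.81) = 1.24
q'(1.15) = 7.10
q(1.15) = 2.97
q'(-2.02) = -101.94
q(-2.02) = 47.16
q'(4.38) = 955.11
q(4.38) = 992.02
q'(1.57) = 29.37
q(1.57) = 10.04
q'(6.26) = 2894.91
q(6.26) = 4393.04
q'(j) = 12.56*j^3 - 3.6*j^2 - 7.42*j + 1.29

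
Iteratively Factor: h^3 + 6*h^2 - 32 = (h + 4)*(h^2 + 2*h - 8) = (h - 2)*(h + 4)*(h + 4)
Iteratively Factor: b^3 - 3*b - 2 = (b + 1)*(b^2 - b - 2) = (b - 2)*(b + 1)*(b + 1)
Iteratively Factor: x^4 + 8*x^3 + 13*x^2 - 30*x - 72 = (x + 4)*(x^3 + 4*x^2 - 3*x - 18) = (x + 3)*(x + 4)*(x^2 + x - 6) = (x - 2)*(x + 3)*(x + 4)*(x + 3)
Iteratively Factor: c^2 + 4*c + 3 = (c + 3)*(c + 1)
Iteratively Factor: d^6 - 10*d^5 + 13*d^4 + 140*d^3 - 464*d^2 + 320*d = (d)*(d^5 - 10*d^4 + 13*d^3 + 140*d^2 - 464*d + 320) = d*(d + 4)*(d^4 - 14*d^3 + 69*d^2 - 136*d + 80) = d*(d - 4)*(d + 4)*(d^3 - 10*d^2 + 29*d - 20) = d*(d - 5)*(d - 4)*(d + 4)*(d^2 - 5*d + 4) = d*(d - 5)*(d - 4)^2*(d + 4)*(d - 1)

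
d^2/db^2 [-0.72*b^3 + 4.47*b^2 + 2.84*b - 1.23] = 8.94 - 4.32*b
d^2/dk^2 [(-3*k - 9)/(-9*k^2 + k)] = 18*(27*k^3 + 243*k^2 - 27*k + 1)/(k^3*(729*k^3 - 243*k^2 + 27*k - 1))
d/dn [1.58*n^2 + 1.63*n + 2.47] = 3.16*n + 1.63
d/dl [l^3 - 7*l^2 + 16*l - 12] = 3*l^2 - 14*l + 16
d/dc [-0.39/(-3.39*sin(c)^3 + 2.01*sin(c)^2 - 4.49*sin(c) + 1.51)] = (-3.9663*sin(c)^2 + 1.5678*sin(c) - 1.7511)*cos(c)/(3.39*sin(c)^3 - 2.01*sin(c)^2 + 4.49*sin(c) - 1.51)^2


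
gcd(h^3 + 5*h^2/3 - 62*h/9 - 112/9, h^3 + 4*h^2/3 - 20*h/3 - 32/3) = h^2 - 2*h/3 - 16/3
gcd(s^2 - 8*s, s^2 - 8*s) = s^2 - 8*s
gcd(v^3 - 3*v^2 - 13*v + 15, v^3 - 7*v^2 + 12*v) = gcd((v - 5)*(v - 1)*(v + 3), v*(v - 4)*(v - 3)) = 1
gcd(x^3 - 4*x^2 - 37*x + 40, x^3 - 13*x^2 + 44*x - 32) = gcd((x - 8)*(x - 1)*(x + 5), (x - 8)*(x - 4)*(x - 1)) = x^2 - 9*x + 8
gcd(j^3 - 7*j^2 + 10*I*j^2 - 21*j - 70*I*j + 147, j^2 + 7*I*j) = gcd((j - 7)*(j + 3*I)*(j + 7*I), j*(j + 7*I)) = j + 7*I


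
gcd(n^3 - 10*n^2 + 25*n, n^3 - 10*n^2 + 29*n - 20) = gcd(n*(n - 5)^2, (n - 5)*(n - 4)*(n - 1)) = n - 5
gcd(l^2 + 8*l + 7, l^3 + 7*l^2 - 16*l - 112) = l + 7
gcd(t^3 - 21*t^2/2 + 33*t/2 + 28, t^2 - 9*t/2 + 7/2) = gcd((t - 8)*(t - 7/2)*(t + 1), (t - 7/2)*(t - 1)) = t - 7/2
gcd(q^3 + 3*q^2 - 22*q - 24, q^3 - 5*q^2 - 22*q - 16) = q + 1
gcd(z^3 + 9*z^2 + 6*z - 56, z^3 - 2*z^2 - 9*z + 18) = z - 2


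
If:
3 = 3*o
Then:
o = 1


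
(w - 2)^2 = w^2 - 4*w + 4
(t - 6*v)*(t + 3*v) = t^2 - 3*t*v - 18*v^2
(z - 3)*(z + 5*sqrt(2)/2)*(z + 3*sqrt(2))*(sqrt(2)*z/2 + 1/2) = sqrt(2)*z^4/2 - 3*sqrt(2)*z^3/2 + 6*z^3 - 18*z^2 + 41*sqrt(2)*z^2/4 - 123*sqrt(2)*z/4 + 15*z/2 - 45/2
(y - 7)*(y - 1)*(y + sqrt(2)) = y^3 - 8*y^2 + sqrt(2)*y^2 - 8*sqrt(2)*y + 7*y + 7*sqrt(2)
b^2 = b^2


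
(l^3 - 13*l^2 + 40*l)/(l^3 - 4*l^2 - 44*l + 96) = l*(l - 5)/(l^2 + 4*l - 12)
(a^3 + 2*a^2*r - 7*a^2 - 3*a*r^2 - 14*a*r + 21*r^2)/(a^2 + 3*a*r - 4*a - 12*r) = (a^2 - a*r - 7*a + 7*r)/(a - 4)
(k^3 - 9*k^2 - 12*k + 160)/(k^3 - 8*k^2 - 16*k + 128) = (k - 5)/(k - 4)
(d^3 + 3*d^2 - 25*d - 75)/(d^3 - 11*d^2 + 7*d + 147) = (d^2 - 25)/(d^2 - 14*d + 49)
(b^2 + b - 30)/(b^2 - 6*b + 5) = (b + 6)/(b - 1)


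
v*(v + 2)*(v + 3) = v^3 + 5*v^2 + 6*v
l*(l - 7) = l^2 - 7*l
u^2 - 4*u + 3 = (u - 3)*(u - 1)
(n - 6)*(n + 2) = n^2 - 4*n - 12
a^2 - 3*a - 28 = (a - 7)*(a + 4)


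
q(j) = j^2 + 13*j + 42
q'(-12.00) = -11.00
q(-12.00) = 30.00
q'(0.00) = 13.00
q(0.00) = 42.00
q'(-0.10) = 12.80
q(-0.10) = 40.71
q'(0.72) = 14.44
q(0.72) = 51.88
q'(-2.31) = 8.38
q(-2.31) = 17.31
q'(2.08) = 17.16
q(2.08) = 73.37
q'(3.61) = 20.22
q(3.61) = 101.96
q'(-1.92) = 9.16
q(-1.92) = 20.73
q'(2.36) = 17.72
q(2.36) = 78.25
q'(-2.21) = 8.58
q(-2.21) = 18.15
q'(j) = 2*j + 13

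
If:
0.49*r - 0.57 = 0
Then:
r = 1.16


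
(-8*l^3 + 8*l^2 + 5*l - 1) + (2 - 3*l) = -8*l^3 + 8*l^2 + 2*l + 1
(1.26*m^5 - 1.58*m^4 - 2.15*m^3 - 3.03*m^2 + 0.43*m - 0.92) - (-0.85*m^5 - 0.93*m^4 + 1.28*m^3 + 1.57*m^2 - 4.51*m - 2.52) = 2.11*m^5 - 0.65*m^4 - 3.43*m^3 - 4.6*m^2 + 4.94*m + 1.6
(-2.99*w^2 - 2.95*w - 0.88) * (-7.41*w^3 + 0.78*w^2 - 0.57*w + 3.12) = 22.1559*w^5 + 19.5273*w^4 + 5.9241*w^3 - 8.3337*w^2 - 8.7024*w - 2.7456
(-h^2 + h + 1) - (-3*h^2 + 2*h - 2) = 2*h^2 - h + 3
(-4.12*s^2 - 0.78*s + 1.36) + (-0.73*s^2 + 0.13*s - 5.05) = -4.85*s^2 - 0.65*s - 3.69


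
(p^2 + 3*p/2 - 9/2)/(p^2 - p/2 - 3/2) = (p + 3)/(p + 1)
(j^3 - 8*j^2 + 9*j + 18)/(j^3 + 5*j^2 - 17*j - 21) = (j - 6)/(j + 7)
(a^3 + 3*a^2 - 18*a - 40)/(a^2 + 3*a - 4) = (a^3 + 3*a^2 - 18*a - 40)/(a^2 + 3*a - 4)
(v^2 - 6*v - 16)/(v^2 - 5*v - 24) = (v + 2)/(v + 3)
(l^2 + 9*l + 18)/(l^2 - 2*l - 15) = (l + 6)/(l - 5)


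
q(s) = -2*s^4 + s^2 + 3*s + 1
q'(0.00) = 3.00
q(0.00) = 1.00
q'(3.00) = -207.00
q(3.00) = -143.00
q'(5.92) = -1644.96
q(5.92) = -2402.69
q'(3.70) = -394.82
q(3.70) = -349.04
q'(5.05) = -1017.20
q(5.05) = -1259.10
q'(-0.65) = 3.90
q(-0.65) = -0.88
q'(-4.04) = 522.43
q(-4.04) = -527.59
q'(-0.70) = 4.34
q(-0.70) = -1.09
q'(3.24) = -262.62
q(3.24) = -199.18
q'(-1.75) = 42.38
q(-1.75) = -19.95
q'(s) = -8*s^3 + 2*s + 3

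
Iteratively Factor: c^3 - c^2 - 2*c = (c - 2)*(c^2 + c) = c*(c - 2)*(c + 1)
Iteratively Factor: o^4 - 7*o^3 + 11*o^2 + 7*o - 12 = (o - 3)*(o^3 - 4*o^2 - o + 4) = (o - 3)*(o - 1)*(o^2 - 3*o - 4) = (o - 3)*(o - 1)*(o + 1)*(o - 4)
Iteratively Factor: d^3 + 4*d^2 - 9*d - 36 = (d + 3)*(d^2 + d - 12) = (d + 3)*(d + 4)*(d - 3)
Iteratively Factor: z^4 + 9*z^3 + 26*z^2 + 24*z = (z + 2)*(z^3 + 7*z^2 + 12*z) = (z + 2)*(z + 4)*(z^2 + 3*z) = (z + 2)*(z + 3)*(z + 4)*(z)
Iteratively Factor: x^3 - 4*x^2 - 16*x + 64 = (x - 4)*(x^2 - 16) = (x - 4)^2*(x + 4)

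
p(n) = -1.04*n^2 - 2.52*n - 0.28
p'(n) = -2.08*n - 2.52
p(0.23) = -0.91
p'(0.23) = -3.00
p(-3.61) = -4.74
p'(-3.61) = 4.99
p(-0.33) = 0.44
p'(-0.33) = -1.83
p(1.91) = -8.89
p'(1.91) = -6.49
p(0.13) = -0.63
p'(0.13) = -2.79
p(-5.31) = -16.22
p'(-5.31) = 8.52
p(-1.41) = 1.21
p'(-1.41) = 0.41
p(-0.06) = -0.13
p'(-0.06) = -2.40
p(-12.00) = -119.80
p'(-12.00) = 22.44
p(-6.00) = -22.60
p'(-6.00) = 9.96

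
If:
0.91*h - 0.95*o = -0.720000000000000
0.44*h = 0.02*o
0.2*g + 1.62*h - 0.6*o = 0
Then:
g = 2.09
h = 0.04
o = 0.79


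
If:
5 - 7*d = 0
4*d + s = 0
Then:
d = 5/7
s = -20/7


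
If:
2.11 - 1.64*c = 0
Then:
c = 1.29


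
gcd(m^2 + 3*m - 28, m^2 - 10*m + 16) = 1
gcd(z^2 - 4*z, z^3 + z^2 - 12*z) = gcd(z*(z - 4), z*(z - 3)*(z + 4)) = z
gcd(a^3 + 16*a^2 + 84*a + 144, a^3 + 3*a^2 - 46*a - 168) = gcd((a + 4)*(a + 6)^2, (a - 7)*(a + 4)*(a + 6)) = a^2 + 10*a + 24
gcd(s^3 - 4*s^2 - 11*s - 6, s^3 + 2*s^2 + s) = s^2 + 2*s + 1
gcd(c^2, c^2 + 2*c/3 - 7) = 1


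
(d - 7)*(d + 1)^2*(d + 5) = d^4 - 38*d^2 - 72*d - 35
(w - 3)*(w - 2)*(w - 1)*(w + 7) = w^4 + w^3 - 31*w^2 + 71*w - 42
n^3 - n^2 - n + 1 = (n - 1)^2*(n + 1)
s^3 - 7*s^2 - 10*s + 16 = (s - 8)*(s - 1)*(s + 2)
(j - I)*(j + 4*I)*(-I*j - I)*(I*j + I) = j^4 + 2*j^3 + 3*I*j^3 + 5*j^2 + 6*I*j^2 + 8*j + 3*I*j + 4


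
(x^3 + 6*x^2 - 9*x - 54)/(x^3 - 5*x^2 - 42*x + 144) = (x + 3)/(x - 8)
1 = 1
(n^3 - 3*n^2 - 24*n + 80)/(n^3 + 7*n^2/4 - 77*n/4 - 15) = 4*(n - 4)/(4*n + 3)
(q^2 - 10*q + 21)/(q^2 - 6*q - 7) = (q - 3)/(q + 1)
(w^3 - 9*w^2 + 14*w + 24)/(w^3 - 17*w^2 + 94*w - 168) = (w + 1)/(w - 7)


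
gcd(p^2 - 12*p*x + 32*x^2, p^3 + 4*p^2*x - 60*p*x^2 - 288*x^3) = -p + 8*x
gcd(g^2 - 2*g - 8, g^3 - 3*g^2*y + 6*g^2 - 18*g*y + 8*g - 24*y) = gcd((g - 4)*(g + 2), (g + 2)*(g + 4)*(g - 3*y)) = g + 2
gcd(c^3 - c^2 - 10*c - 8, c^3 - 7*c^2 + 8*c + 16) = c^2 - 3*c - 4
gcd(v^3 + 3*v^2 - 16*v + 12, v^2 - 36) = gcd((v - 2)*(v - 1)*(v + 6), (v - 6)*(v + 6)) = v + 6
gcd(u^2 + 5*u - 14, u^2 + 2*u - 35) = u + 7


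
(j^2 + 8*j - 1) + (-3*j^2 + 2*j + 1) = -2*j^2 + 10*j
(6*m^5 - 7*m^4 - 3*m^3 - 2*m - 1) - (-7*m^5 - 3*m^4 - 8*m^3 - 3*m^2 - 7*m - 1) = 13*m^5 - 4*m^4 + 5*m^3 + 3*m^2 + 5*m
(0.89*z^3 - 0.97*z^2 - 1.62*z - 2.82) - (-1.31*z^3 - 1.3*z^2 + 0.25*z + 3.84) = 2.2*z^3 + 0.33*z^2 - 1.87*z - 6.66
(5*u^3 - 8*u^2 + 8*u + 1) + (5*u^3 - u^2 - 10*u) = 10*u^3 - 9*u^2 - 2*u + 1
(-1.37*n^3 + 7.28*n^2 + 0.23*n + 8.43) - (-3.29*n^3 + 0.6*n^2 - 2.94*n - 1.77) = 1.92*n^3 + 6.68*n^2 + 3.17*n + 10.2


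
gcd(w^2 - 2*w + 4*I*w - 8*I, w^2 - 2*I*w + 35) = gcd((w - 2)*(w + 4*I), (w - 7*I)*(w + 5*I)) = 1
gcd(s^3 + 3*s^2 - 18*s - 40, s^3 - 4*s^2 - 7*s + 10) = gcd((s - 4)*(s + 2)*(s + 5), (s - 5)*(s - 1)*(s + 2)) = s + 2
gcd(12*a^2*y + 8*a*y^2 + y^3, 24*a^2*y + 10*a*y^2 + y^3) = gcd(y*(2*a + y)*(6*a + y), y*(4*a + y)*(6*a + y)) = 6*a*y + y^2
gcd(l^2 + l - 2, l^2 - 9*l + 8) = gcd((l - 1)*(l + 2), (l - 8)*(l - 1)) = l - 1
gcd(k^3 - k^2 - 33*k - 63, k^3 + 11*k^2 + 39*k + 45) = k^2 + 6*k + 9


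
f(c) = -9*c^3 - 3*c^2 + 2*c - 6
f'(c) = -27*c^2 - 6*c + 2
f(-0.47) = -6.67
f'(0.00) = 2.00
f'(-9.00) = -2131.00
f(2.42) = -146.28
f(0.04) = -5.93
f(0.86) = -12.22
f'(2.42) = -170.64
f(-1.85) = 37.02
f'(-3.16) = -248.65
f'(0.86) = -23.13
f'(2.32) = -157.24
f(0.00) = -6.00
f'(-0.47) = -1.14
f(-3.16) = 241.71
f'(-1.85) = -79.31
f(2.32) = -129.89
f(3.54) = -435.77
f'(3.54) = -357.59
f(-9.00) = 6294.00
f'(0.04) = 1.72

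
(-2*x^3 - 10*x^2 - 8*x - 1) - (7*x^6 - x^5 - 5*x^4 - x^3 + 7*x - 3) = -7*x^6 + x^5 + 5*x^4 - x^3 - 10*x^2 - 15*x + 2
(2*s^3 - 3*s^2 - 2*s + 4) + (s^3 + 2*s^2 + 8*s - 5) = 3*s^3 - s^2 + 6*s - 1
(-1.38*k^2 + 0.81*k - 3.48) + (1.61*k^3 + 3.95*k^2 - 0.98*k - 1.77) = 1.61*k^3 + 2.57*k^2 - 0.17*k - 5.25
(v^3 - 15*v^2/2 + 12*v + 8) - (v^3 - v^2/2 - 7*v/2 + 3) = -7*v^2 + 31*v/2 + 5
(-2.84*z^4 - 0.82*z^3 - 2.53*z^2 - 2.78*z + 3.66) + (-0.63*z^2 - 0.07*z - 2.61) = -2.84*z^4 - 0.82*z^3 - 3.16*z^2 - 2.85*z + 1.05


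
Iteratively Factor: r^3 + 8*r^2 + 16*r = (r + 4)*(r^2 + 4*r) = (r + 4)^2*(r)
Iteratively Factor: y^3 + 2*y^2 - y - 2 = (y - 1)*(y^2 + 3*y + 2) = (y - 1)*(y + 1)*(y + 2)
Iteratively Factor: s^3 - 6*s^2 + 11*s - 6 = (s - 2)*(s^2 - 4*s + 3) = (s - 3)*(s - 2)*(s - 1)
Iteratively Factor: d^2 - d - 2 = (d + 1)*(d - 2)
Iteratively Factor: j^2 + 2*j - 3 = (j - 1)*(j + 3)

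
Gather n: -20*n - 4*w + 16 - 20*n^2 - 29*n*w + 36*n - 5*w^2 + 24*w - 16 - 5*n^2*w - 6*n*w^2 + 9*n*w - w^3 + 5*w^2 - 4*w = n^2*(-5*w - 20) + n*(-6*w^2 - 20*w + 16) - w^3 + 16*w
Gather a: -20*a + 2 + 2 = 4 - 20*a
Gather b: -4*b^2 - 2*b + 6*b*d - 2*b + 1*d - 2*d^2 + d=-4*b^2 + b*(6*d - 4) - 2*d^2 + 2*d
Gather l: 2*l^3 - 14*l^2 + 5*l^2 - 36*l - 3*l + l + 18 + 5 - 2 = 2*l^3 - 9*l^2 - 38*l + 21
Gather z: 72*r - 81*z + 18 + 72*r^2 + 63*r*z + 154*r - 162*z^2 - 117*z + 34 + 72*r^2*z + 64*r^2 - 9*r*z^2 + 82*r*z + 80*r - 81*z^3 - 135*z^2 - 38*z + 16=136*r^2 + 306*r - 81*z^3 + z^2*(-9*r - 297) + z*(72*r^2 + 145*r - 236) + 68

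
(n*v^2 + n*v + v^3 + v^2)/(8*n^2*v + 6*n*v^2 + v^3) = (n*v + n + v^2 + v)/(8*n^2 + 6*n*v + v^2)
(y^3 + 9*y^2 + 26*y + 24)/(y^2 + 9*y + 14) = (y^2 + 7*y + 12)/(y + 7)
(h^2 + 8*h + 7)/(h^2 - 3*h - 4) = (h + 7)/(h - 4)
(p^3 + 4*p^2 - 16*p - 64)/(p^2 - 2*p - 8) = (p^2 + 8*p + 16)/(p + 2)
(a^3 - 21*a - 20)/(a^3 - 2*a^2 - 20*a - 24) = (-a^3 + 21*a + 20)/(-a^3 + 2*a^2 + 20*a + 24)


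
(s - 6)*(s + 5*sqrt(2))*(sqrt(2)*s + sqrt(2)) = sqrt(2)*s^3 - 5*sqrt(2)*s^2 + 10*s^2 - 50*s - 6*sqrt(2)*s - 60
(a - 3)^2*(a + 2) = a^3 - 4*a^2 - 3*a + 18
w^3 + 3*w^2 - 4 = (w - 1)*(w + 2)^2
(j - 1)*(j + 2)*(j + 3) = j^3 + 4*j^2 + j - 6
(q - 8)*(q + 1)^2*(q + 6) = q^4 - 51*q^2 - 98*q - 48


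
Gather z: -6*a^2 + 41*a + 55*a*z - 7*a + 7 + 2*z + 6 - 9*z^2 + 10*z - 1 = -6*a^2 + 34*a - 9*z^2 + z*(55*a + 12) + 12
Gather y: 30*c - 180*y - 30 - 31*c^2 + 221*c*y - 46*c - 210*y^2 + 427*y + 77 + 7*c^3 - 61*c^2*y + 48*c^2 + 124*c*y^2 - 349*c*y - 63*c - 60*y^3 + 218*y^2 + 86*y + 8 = 7*c^3 + 17*c^2 - 79*c - 60*y^3 + y^2*(124*c + 8) + y*(-61*c^2 - 128*c + 333) + 55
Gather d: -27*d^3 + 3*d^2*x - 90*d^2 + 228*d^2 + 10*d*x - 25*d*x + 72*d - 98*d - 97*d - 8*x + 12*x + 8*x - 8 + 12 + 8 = -27*d^3 + d^2*(3*x + 138) + d*(-15*x - 123) + 12*x + 12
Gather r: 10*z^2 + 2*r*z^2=2*r*z^2 + 10*z^2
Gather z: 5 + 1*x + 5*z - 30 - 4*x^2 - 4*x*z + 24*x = -4*x^2 + 25*x + z*(5 - 4*x) - 25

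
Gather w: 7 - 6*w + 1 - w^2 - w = -w^2 - 7*w + 8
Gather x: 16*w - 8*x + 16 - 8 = 16*w - 8*x + 8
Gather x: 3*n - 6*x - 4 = 3*n - 6*x - 4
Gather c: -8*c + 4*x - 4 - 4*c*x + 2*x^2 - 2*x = c*(-4*x - 8) + 2*x^2 + 2*x - 4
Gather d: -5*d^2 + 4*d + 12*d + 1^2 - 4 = -5*d^2 + 16*d - 3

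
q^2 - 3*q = q*(q - 3)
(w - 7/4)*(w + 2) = w^2 + w/4 - 7/2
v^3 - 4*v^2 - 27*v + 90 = (v - 6)*(v - 3)*(v + 5)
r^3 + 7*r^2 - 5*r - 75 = (r - 3)*(r + 5)^2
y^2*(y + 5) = y^3 + 5*y^2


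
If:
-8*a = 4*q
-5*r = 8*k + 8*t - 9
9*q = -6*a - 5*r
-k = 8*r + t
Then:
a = -15/236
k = 72/59 - t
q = 15/118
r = -9/59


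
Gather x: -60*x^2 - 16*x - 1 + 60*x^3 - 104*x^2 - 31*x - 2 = 60*x^3 - 164*x^2 - 47*x - 3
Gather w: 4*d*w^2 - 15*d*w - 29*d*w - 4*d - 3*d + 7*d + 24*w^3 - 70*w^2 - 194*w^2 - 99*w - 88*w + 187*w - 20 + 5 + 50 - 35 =-44*d*w + 24*w^3 + w^2*(4*d - 264)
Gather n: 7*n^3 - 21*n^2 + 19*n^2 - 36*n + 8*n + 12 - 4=7*n^3 - 2*n^2 - 28*n + 8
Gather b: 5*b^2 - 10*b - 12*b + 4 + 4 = 5*b^2 - 22*b + 8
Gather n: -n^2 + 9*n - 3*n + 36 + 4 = -n^2 + 6*n + 40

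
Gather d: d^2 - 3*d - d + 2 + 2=d^2 - 4*d + 4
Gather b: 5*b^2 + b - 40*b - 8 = 5*b^2 - 39*b - 8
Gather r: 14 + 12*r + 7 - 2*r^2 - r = -2*r^2 + 11*r + 21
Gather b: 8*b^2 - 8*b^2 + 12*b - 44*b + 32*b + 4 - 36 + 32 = 0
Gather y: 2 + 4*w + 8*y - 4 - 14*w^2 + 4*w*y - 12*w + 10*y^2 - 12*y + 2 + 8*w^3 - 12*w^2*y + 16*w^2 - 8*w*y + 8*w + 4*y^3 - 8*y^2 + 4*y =8*w^3 + 2*w^2 + 4*y^3 + 2*y^2 + y*(-12*w^2 - 4*w)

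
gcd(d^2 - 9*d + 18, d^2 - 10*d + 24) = d - 6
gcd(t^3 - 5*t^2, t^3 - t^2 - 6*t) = t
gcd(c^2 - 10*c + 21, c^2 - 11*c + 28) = c - 7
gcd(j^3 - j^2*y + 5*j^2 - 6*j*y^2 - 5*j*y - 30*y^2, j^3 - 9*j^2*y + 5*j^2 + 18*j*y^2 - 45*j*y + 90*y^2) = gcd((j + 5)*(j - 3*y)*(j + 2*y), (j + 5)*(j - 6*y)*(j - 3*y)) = -j^2 + 3*j*y - 5*j + 15*y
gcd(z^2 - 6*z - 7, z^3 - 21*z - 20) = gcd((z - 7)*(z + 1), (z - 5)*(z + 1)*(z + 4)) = z + 1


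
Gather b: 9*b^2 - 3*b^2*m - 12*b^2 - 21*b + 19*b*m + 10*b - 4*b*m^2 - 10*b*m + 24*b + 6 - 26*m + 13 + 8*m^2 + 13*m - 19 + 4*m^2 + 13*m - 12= b^2*(-3*m - 3) + b*(-4*m^2 + 9*m + 13) + 12*m^2 - 12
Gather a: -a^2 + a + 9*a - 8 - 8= -a^2 + 10*a - 16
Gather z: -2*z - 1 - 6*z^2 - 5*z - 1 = -6*z^2 - 7*z - 2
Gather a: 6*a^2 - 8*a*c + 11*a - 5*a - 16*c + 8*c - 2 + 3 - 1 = 6*a^2 + a*(6 - 8*c) - 8*c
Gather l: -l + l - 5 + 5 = 0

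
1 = 1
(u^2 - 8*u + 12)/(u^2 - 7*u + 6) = (u - 2)/(u - 1)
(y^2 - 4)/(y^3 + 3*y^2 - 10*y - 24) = (y - 2)/(y^2 + y - 12)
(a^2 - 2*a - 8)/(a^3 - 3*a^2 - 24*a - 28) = (a - 4)/(a^2 - 5*a - 14)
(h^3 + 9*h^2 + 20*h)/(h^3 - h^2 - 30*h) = (h + 4)/(h - 6)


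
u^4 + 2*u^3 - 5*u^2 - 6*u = u*(u - 2)*(u + 1)*(u + 3)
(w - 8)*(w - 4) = w^2 - 12*w + 32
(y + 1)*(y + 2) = y^2 + 3*y + 2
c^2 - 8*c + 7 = (c - 7)*(c - 1)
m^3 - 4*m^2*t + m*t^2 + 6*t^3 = (m - 3*t)*(m - 2*t)*(m + t)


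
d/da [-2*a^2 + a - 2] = 1 - 4*a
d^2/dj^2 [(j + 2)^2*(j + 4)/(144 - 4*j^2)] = 4*(-7*j^3 - 114*j^2 - 756*j - 1368)/(j^6 - 108*j^4 + 3888*j^2 - 46656)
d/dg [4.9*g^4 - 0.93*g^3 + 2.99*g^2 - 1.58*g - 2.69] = 19.6*g^3 - 2.79*g^2 + 5.98*g - 1.58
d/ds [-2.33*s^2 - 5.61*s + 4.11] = -4.66*s - 5.61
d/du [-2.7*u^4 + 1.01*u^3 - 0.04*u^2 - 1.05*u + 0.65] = -10.8*u^3 + 3.03*u^2 - 0.08*u - 1.05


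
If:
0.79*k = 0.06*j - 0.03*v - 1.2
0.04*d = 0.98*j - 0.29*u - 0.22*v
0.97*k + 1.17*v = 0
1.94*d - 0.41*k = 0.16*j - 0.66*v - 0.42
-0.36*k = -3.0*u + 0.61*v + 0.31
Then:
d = -0.95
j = 0.30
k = -1.54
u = 0.18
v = 1.28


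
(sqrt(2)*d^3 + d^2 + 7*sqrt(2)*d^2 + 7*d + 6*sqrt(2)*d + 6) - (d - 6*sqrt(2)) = sqrt(2)*d^3 + d^2 + 7*sqrt(2)*d^2 + 6*d + 6*sqrt(2)*d + 6 + 6*sqrt(2)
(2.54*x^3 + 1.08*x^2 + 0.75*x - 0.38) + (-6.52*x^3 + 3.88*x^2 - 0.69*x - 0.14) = -3.98*x^3 + 4.96*x^2 + 0.0600000000000001*x - 0.52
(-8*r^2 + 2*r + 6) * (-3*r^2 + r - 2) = 24*r^4 - 14*r^3 + 2*r - 12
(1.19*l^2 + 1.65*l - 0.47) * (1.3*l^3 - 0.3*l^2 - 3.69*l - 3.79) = 1.547*l^5 + 1.788*l^4 - 5.4971*l^3 - 10.4576*l^2 - 4.5192*l + 1.7813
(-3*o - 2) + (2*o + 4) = 2 - o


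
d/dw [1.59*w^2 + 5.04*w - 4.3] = 3.18*w + 5.04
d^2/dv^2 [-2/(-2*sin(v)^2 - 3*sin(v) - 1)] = 2*(13*sin(v) + 4*sin(3*v) + cos(2*v) + 13)/((sin(v) + 1)^2*(2*sin(v) + 1)^3)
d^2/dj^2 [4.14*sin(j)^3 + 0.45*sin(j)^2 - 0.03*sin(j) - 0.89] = -3.075*sin(j) + 9.315*sin(3*j) + 0.9*cos(2*j)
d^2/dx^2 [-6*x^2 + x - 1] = -12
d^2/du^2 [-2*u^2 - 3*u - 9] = -4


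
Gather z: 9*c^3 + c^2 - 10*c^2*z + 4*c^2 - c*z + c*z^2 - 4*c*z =9*c^3 + 5*c^2 + c*z^2 + z*(-10*c^2 - 5*c)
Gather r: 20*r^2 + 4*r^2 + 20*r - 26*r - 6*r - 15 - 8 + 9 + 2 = 24*r^2 - 12*r - 12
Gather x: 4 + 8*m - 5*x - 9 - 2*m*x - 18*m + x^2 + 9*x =-10*m + x^2 + x*(4 - 2*m) - 5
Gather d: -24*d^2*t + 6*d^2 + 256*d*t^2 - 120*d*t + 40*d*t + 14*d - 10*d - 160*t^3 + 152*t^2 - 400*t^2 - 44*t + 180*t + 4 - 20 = d^2*(6 - 24*t) + d*(256*t^2 - 80*t + 4) - 160*t^3 - 248*t^2 + 136*t - 16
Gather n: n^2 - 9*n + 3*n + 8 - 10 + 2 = n^2 - 6*n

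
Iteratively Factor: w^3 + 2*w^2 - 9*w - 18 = (w - 3)*(w^2 + 5*w + 6) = (w - 3)*(w + 2)*(w + 3)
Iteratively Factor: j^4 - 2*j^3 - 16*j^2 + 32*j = (j)*(j^3 - 2*j^2 - 16*j + 32) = j*(j - 4)*(j^2 + 2*j - 8) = j*(j - 4)*(j - 2)*(j + 4)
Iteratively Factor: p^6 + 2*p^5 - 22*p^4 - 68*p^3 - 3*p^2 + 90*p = (p + 3)*(p^5 - p^4 - 19*p^3 - 11*p^2 + 30*p) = (p - 1)*(p + 3)*(p^4 - 19*p^2 - 30*p) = (p - 1)*(p + 3)^2*(p^3 - 3*p^2 - 10*p) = p*(p - 1)*(p + 3)^2*(p^2 - 3*p - 10) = p*(p - 5)*(p - 1)*(p + 3)^2*(p + 2)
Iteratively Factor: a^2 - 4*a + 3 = (a - 3)*(a - 1)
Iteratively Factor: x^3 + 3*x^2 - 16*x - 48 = (x - 4)*(x^2 + 7*x + 12) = (x - 4)*(x + 3)*(x + 4)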